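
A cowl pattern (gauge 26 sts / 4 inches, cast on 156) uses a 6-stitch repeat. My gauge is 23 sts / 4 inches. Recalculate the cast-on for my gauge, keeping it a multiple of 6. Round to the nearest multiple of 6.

156 × 23 / 26 = 138.00.
Nearest multiple of 6: 138.

CO 138 sts.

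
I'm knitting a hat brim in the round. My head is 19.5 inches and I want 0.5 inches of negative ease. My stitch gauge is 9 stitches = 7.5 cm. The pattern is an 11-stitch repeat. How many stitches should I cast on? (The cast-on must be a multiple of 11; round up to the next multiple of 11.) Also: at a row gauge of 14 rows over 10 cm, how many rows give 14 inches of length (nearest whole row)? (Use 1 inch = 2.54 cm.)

Cast on 66 stitches; work 50 rows.

Finished = 19.5 − 0.5 = 19 inches.
19 inches × 2.54 = 48.26 cm.
9/7.5 = 1.2 sts per cm; 48.26 × 1.2 = 57.91 sts.
Next multiple of 11 → 66.
14 inches = 35.56 cm; × 1.4 = 49.78 → 50 rows.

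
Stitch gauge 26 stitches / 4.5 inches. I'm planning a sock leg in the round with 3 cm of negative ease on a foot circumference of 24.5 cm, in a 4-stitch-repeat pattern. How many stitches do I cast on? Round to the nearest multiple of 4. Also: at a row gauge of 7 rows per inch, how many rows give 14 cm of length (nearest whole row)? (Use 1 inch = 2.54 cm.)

Cast on 48 stitches; work 39 rows.

Finished = 24.5 − 3 = 21.5 cm.
21.5 cm × 1/2.54 = 8.46 inches.
26/4.5 = 5.778 sts per in; 8.46 × 5.778 = 48.91 sts.
Nearest multiple of 4 → 48.
14 cm = 5.51 inches; × 7 = 38.58 → 39 rows.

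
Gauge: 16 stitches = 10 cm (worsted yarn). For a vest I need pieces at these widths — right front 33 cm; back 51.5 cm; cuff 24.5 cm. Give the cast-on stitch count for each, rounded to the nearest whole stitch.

right front 53; back 82; cuff 39.

Rate = 16/10 = 1.6 sts per cm.
right front: 33 × 1.6 = 52.80 → 53.
back: 51.5 × 1.6 = 82.40 → 82.
cuff: 24.5 × 1.6 = 39.20 → 39.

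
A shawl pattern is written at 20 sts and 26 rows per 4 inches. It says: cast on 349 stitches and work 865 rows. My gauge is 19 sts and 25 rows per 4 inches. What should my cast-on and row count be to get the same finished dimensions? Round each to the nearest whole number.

Stitches: 349 × 19/20 = 331.55 → 332.
Rows: 865 × 25/26 = 831.73 → 832.

Cast on 332 stitches; work 832 rows.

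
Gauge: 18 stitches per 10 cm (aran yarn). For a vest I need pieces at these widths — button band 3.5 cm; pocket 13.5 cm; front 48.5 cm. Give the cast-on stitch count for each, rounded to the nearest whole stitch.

Rate = 18/10 = 1.8 sts per cm.
button band: 3.5 × 1.8 = 6.30 → 6.
pocket: 13.5 × 1.8 = 24.30 → 24.
front: 48.5 × 1.8 = 87.30 → 87.

button band 6; pocket 24; front 87.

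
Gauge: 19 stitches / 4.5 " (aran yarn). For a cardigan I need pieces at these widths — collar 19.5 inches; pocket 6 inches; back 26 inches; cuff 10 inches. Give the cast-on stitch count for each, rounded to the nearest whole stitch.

Rate = 19/4.5 = 4.222 sts per in.
collar: 19.5 × 4.222 = 82.33 → 82.
pocket: 6 × 4.222 = 25.33 → 25.
back: 26 × 4.222 = 109.78 → 110.
cuff: 10 × 4.222 = 42.22 → 42.

collar 82; pocket 25; back 110; cuff 42.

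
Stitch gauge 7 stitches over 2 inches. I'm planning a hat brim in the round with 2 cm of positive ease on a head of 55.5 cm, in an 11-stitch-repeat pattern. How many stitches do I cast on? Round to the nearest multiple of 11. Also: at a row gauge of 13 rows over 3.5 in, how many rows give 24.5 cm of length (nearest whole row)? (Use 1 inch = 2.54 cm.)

Cast on 77 stitches; work 36 rows.

Finished = 55.5 + 2 = 57.5 cm.
57.5 cm × 1/2.54 = 22.64 inches.
7/2 = 3.5 sts per in; 22.64 × 3.5 = 79.23 sts.
Nearest multiple of 11 → 77.
24.5 cm = 9.65 inches; × 3.714 = 35.83 → 36 rows.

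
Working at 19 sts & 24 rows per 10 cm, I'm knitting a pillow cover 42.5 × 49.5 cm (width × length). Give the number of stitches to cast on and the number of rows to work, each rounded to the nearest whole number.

Stitch gauge = 19/10 = 1.9 sts/cm; 42.5 × 1.9 = 80.75 → 81 sts.
Row gauge = 24/10 = 2.4 rows/cm; 49.5 × 2.4 = 118.80 → 119 rows.

Cast on 81 stitches and work 119 rows.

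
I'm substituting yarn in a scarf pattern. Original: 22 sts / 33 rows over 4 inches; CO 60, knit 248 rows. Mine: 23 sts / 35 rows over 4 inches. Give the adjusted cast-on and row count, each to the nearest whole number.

Cast on 63 stitches; work 263 rows.

Stitches: 60 × 23/22 = 62.73 → 63.
Rows: 248 × 35/33 = 263.03 → 263.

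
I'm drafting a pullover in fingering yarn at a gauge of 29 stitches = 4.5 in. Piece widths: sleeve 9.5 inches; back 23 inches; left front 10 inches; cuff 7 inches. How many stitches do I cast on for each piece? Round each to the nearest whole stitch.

Rate = 29/4.5 = 6.444 sts per in.
sleeve: 9.5 × 6.444 = 61.22 → 61.
back: 23 × 6.444 = 148.22 → 148.
left front: 10 × 6.444 = 64.44 → 64.
cuff: 7 × 6.444 = 45.11 → 45.

sleeve 61; back 148; left front 64; cuff 45.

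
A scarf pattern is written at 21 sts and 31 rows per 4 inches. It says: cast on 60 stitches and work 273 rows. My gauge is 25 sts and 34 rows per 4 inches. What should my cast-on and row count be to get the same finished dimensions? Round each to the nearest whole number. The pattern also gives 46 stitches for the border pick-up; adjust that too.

Cast on 71 stitches; work 299 rows; border pick-up 55 stitches.

Stitches: 60 × 25/21 = 71.43 → 71.
Rows: 273 × 34/31 = 299.42 → 299.
border pick-up: 46 × 25/21 = 54.76 → 55.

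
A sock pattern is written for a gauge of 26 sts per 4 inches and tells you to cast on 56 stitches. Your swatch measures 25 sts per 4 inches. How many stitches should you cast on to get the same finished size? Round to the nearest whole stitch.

Cast on 54 stitches.

Scale factor = 25 / 26 = 0.962.
56 × 25 / 26 = 53.85 sts.
→ 54 sts.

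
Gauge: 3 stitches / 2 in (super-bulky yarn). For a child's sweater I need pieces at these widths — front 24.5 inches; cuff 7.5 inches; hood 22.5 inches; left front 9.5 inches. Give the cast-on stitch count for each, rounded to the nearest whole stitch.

front 37; cuff 11; hood 34; left front 14.

Rate = 3/2 = 1.5 sts per in.
front: 24.5 × 1.5 = 36.75 → 37.
cuff: 7.5 × 1.5 = 11.25 → 11.
hood: 22.5 × 1.5 = 33.75 → 34.
left front: 9.5 × 1.5 = 14.25 → 14.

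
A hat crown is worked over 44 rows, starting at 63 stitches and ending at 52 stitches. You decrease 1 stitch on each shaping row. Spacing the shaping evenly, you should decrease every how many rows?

Stitches to remove: |52 − 63| = 11.
Shaping rows needed: 11 / 1 = 11.
44 rows / 11 = every 4 rows.

Decrease every 4th row.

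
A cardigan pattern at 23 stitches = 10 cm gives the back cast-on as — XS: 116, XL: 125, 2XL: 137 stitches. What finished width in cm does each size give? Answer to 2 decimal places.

XS 50.43 cm; XL 54.35 cm; 2XL 59.57 cm.

23/10 = 2.3 sts per cm.
XS: 116 / 2.3 = 50.435 → 50.43 cm.
XL: 125 / 2.3 = 54.348 → 54.35 cm.
2XL: 137 / 2.3 = 59.565 → 59.57 cm.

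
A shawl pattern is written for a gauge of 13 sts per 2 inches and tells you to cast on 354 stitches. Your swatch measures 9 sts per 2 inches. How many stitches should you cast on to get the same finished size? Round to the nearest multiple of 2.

Scale factor = 9 / 13 = 0.692.
354 × 9 / 13 = 245.08 sts.
→ 246 sts.

246 stitches.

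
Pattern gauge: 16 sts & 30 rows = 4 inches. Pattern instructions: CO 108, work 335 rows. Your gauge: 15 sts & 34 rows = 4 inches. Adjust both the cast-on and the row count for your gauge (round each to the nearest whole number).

Stitches: 108 × 15/16 = 101.25 → 101.
Rows: 335 × 34/30 = 379.67 → 380.

Cast on 101 stitches; work 380 rows.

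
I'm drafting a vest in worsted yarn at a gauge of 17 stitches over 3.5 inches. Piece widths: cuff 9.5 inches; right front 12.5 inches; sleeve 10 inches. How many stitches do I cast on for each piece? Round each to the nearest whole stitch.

cuff 46; right front 61; sleeve 49.

Rate = 17/3.5 = 4.857 sts per in.
cuff: 9.5 × 4.857 = 46.14 → 46.
right front: 12.5 × 4.857 = 60.71 → 61.
sleeve: 10 × 4.857 = 48.57 → 49.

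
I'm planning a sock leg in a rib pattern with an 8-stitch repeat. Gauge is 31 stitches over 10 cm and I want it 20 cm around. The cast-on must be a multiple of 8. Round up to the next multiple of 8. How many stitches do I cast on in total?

Cast on 64 stitches.

31 / 10 = 3.1 sts per cm.
20 × 3.1 = 62.00 sts.
Next multiple of 8: 64.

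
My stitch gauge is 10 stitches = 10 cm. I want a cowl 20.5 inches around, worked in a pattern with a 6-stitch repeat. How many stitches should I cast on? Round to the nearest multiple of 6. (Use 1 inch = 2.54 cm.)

20.5 in = 20.5 × 2.54 = 52.07 cm.
10 / 10 = 1 sts/cm.
52.07 × 1 = 52.07 sts.
→ 54.

54 stitches.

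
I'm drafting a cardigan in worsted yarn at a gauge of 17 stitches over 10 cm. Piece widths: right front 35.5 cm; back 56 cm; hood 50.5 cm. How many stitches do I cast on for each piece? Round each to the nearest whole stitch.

Rate = 17/10 = 1.7 sts per cm.
right front: 35.5 × 1.7 = 60.35 → 60.
back: 56 × 1.7 = 95.20 → 95.
hood: 50.5 × 1.7 = 85.85 → 86.

right front 60; back 95; hood 86.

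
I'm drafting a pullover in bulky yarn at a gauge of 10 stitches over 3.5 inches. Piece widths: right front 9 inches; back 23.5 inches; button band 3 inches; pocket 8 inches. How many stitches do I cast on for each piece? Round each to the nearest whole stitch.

Rate = 10/3.5 = 2.857 sts per in.
right front: 9 × 2.857 = 25.71 → 26.
back: 23.5 × 2.857 = 67.14 → 67.
button band: 3 × 2.857 = 8.57 → 9.
pocket: 8 × 2.857 = 22.86 → 23.

right front 26; back 67; button band 9; pocket 23.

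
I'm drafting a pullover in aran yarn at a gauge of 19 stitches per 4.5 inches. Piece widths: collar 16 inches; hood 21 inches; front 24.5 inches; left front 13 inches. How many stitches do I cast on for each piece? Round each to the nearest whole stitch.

Rate = 19/4.5 = 4.222 sts per in.
collar: 16 × 4.222 = 67.56 → 68.
hood: 21 × 4.222 = 88.67 → 89.
front: 24.5 × 4.222 = 103.44 → 103.
left front: 13 × 4.222 = 54.89 → 55.

collar 68; hood 89; front 103; left front 55.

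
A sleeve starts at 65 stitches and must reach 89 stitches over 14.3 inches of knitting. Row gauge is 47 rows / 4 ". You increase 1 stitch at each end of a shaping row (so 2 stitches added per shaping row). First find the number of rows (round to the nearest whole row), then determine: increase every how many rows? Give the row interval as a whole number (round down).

Rows = 14.3 × 11.75 = 168.0 → 168 rows.
Stitches to add: 24 → 12 shaping rows (at 2 st each).
168 / 12 = 14.00 → every 14 rows.

Increase every 14th row.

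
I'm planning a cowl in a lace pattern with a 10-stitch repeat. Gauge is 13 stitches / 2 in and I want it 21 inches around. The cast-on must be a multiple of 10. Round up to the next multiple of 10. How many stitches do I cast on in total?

13 / 2 = 6.5 sts per inch.
21 × 6.5 = 136.50 sts.
Next multiple of 10: 140.

Cast on 140 stitches.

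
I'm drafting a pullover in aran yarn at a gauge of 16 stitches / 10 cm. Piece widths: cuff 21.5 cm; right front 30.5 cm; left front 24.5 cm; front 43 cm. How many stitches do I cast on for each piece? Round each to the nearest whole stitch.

cuff 34; right front 49; left front 39; front 69.

Rate = 16/10 = 1.6 sts per cm.
cuff: 21.5 × 1.6 = 34.40 → 34.
right front: 30.5 × 1.6 = 48.80 → 49.
left front: 24.5 × 1.6 = 39.20 → 39.
front: 43 × 1.6 = 68.80 → 69.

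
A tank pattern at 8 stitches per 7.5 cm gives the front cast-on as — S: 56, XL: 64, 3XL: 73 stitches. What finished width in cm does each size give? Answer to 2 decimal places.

8/7.5 = 1.067 sts per cm.
S: 56 / 1.067 = 52.500 → 52.50 cm.
XL: 64 / 1.067 = 60.000 → 60.00 cm.
3XL: 73 / 1.067 = 68.438 → 68.44 cm.

S 52.50 cm; XL 60.00 cm; 3XL 68.44 cm.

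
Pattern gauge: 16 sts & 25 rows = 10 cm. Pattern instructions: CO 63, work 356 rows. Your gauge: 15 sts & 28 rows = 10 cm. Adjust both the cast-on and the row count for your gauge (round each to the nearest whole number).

Cast on 59 stitches; work 399 rows.

Stitches: 63 × 15/16 = 59.06 → 59.
Rows: 356 × 28/25 = 398.72 → 399.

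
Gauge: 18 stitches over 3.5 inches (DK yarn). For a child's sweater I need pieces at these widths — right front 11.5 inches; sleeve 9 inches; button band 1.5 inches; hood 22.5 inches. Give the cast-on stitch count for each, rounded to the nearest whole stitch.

right front 59; sleeve 46; button band 8; hood 116.

Rate = 18/3.5 = 5.143 sts per in.
right front: 11.5 × 5.143 = 59.14 → 59.
sleeve: 9 × 5.143 = 46.29 → 46.
button band: 1.5 × 5.143 = 7.71 → 8.
hood: 22.5 × 5.143 = 115.71 → 116.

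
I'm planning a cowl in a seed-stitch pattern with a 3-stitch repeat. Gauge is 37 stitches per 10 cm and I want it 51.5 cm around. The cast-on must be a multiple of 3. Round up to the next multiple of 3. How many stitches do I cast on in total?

CO 192 sts.

37 / 10 = 3.7 sts per cm.
51.5 × 3.7 = 190.55 sts.
Next multiple of 3: 192.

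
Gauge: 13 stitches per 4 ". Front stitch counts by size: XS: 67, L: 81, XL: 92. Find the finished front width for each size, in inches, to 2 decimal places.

13/4 = 3.25 sts per in.
XS: 67 / 3.25 = 20.615 → 20.62 in.
L: 81 / 3.25 = 24.923 → 24.92 in.
XL: 92 / 3.25 = 28.308 → 28.31 in.

XS 20.62 inches; L 24.92 inches; XL 28.31 inches.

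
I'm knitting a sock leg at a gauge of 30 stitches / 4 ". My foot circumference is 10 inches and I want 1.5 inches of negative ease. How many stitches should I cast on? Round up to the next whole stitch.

CO 64 sts.

Finished = 10 − 1.5 = 8.5 in.
30 / 4 = 7.5 sts per inch.
8.50 × 7.5 = 63.75 sts.
→ 64 sts.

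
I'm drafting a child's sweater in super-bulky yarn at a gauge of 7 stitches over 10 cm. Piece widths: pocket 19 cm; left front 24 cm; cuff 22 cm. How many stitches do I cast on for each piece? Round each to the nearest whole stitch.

pocket 13; left front 17; cuff 15.

Rate = 7/10 = 0.7 sts per cm.
pocket: 19 × 0.7 = 13.30 → 13.
left front: 24 × 0.7 = 16.80 → 17.
cuff: 22 × 0.7 = 15.40 → 15.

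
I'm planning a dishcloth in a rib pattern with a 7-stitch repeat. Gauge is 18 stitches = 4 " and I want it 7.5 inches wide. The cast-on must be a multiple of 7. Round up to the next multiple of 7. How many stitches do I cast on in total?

18 / 4 = 4.5 sts per inch.
7.5 × 4.5 = 33.75 sts.
Next multiple of 7: 35.

35 stitches.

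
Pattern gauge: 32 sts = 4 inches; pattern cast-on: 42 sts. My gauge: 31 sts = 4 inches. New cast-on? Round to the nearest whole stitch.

41 stitches.

Scale factor = 31 / 32 = 0.969.
42 × 31 / 32 = 40.69 sts.
→ 41 sts.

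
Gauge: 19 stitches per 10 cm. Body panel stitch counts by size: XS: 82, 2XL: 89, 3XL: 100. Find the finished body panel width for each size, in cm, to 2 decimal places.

XS 43.16 cm; 2XL 46.84 cm; 3XL 52.63 cm.

19/10 = 1.9 sts per cm.
XS: 82 / 1.9 = 43.158 → 43.16 cm.
2XL: 89 / 1.9 = 46.842 → 46.84 cm.
3XL: 100 / 1.9 = 52.632 → 52.63 cm.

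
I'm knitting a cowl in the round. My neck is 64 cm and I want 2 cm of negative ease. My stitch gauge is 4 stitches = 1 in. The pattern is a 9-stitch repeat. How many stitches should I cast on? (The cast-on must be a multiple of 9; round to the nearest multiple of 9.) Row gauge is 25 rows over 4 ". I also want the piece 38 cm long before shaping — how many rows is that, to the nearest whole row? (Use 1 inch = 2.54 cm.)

Finished = 64 − 2 = 62 cm.
62 cm × 1/2.54 = 24.41 inches.
4/1 = 4 sts per in; 24.41 × 4 = 97.64 sts.
Nearest multiple of 9 → 99.
38 cm = 14.96 inches; × 6.25 = 93.50 → 94 rows.

Cast on 99 stitches; work 94 rows.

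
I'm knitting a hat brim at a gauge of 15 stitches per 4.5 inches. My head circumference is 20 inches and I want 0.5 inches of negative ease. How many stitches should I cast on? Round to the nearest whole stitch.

Finished = 20 − 0.5 = 19.5 in.
15 / 4.5 = 3.333 sts per inch.
19.50 × 3.333 = 65.00 sts.

65 stitches.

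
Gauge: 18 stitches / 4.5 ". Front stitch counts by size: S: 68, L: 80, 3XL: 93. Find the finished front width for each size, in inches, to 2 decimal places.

18/4.5 = 4 sts per in.
S: 68 / 4 = 17.000 → 17.00 in.
L: 80 / 4 = 20.000 → 20.00 in.
3XL: 93 / 4 = 23.250 → 23.25 in.

S 17.00 inches; L 20.00 inches; 3XL 23.25 inches.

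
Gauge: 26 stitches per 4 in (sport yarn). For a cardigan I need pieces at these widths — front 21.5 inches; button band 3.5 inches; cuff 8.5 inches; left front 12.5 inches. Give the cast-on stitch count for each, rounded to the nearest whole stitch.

front 140; button band 23; cuff 55; left front 81.

Rate = 26/4 = 6.5 sts per in.
front: 21.5 × 6.5 = 139.75 → 140.
button band: 3.5 × 6.5 = 22.75 → 23.
cuff: 8.5 × 6.5 = 55.25 → 55.
left front: 12.5 × 6.5 = 81.25 → 81.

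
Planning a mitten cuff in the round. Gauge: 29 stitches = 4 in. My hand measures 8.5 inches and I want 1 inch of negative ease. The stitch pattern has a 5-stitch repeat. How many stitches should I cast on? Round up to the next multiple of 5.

CO 55 sts.

Finished = 8.5 − 1 = 7.5 inches.
29 / 4 = 7.25 sts/in.
7.5 × 7.25 = 54.38 sts.
Next multiple of 5: 55.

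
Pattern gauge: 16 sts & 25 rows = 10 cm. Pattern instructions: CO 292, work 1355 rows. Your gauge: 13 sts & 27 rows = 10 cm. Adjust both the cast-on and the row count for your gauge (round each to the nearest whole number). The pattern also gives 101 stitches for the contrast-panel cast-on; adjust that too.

Stitches: 292 × 13/16 = 237.25 → 237.
Rows: 1355 × 27/25 = 1463.40 → 1463.
contrast-panel cast-on: 101 × 13/16 = 82.06 → 82.

Cast on 237 stitches; work 1463 rows; contrast-panel cast-on 82 stitches.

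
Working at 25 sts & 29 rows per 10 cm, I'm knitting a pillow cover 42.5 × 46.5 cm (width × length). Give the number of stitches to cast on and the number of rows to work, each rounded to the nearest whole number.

Cast on 106 stitches and work 135 rows.

Stitch gauge = 25/10 = 2.5 sts/cm; 42.5 × 2.5 = 106.25 → 106 sts.
Row gauge = 29/10 = 2.9 rows/cm; 46.5 × 2.9 = 134.85 → 135 rows.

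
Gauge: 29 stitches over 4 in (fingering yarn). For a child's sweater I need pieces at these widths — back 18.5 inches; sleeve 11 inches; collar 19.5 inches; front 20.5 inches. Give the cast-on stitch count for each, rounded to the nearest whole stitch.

Rate = 29/4 = 7.25 sts per in.
back: 18.5 × 7.25 = 134.12 → 134.
sleeve: 11 × 7.25 = 79.75 → 80.
collar: 19.5 × 7.25 = 141.38 → 141.
front: 20.5 × 7.25 = 148.62 → 149.

back 134; sleeve 80; collar 141; front 149.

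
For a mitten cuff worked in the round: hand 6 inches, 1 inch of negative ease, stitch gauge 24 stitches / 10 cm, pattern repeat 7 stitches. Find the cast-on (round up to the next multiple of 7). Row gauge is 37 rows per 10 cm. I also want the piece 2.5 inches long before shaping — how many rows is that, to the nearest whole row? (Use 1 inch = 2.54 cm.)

Cast on 35 stitches; work 23 rows.

Finished = 6 − 1 = 5 inches.
5 inches × 2.54 = 12.70 cm.
24/10 = 2.4 sts per cm; 12.70 × 2.4 = 30.48 sts.
Next multiple of 7 → 35.
2.5 inches = 6.35 cm; × 3.7 = 23.50 → 23 rows.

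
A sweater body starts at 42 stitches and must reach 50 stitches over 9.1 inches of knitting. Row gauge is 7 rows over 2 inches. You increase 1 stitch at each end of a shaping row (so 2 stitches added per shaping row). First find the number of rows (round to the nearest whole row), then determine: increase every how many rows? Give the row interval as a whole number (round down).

Increase every 8th row.

Rows = 9.1 × 3.5 = 31.8 → 32 rows.
Stitches to add: 8 → 4 shaping rows (at 2 st each).
32 / 4 = 8.00 → every 8 rows.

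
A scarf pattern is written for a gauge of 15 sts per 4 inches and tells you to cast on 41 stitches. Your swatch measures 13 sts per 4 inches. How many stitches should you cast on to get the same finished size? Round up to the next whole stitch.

CO 36 sts.

Scale factor = 13 / 15 = 0.867.
41 × 13 / 15 = 35.53 sts.
→ 36 sts.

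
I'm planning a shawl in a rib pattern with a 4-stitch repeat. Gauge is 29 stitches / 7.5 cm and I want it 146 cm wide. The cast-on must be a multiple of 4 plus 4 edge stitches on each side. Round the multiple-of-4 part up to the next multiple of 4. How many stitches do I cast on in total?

CO 568 sts.

29 / 7.5 = 3.867 sts per cm.
146 × 3.867 = 564.53 sts.
Less 8 edge sts → 556.53 for the repeat.
Next multiple of 4: 560.
Add back 8 edge sts → 568.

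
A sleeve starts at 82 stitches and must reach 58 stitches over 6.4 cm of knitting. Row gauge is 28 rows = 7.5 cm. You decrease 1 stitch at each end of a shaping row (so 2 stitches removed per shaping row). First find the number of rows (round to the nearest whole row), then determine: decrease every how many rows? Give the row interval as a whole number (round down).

Decrease every 2nd row.

Rows = 6.4 × 3.733 = 23.9 → 24 rows.
Stitches to remove: 24 → 12 shaping rows (at 2 st each).
24 / 12 = 2.00 → every 2 rows.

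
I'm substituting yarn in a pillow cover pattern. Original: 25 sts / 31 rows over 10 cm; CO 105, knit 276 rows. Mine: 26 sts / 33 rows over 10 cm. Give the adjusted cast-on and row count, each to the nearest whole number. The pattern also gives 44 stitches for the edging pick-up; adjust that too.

Stitches: 105 × 26/25 = 109.20 → 109.
Rows: 276 × 33/31 = 293.81 → 294.
edging pick-up: 44 × 26/25 = 45.76 → 46.

Cast on 109 stitches; work 294 rows; edging pick-up 46 stitches.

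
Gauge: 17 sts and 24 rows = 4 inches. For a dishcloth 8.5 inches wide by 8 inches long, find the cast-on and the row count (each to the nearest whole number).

Stitch gauge = 17/4 = 4.25 sts/in; 8.5 × 4.25 = 36.12 → 36 sts.
Row gauge = 24/4 = 6 rows/in; 8 × 6 = 48.00 → 48 rows.

Cast on 36 stitches and work 48 rows.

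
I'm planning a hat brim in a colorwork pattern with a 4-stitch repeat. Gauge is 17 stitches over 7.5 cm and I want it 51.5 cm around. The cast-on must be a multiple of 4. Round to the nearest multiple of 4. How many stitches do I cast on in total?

CO 116 sts.

17 / 7.5 = 2.267 sts per cm.
51.5 × 2.267 = 116.73 sts.
Nearest multiple of 4: 116.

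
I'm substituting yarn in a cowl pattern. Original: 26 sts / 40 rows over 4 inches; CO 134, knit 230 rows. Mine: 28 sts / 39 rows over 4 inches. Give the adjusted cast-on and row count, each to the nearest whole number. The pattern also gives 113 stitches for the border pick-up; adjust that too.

Cast on 144 stitches; work 224 rows; border pick-up 122 stitches.

Stitches: 134 × 28/26 = 144.31 → 144.
Rows: 230 × 39/40 = 224.25 → 224.
border pick-up: 113 × 28/26 = 121.69 → 122.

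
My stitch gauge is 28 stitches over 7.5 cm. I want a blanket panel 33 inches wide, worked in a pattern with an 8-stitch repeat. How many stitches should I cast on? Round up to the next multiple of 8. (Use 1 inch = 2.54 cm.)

33 in = 33 × 2.54 = 83.82 cm.
28 / 7.5 = 3.733 sts/cm.
83.82 × 3.733 = 312.93 sts.
→ 320.

CO 320 sts.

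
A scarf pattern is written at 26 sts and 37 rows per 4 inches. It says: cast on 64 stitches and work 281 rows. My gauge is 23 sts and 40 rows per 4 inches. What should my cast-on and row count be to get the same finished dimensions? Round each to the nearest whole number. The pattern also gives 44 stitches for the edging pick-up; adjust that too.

Cast on 57 stitches; work 304 rows; edging pick-up 39 stitches.

Stitches: 64 × 23/26 = 56.62 → 57.
Rows: 281 × 40/37 = 303.78 → 304.
edging pick-up: 44 × 23/26 = 38.92 → 39.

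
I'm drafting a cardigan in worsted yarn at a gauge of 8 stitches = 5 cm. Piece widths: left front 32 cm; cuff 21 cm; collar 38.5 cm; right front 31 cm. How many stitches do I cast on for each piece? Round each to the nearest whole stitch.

left front 51; cuff 34; collar 62; right front 50.

Rate = 8/5 = 1.6 sts per cm.
left front: 32 × 1.6 = 51.20 → 51.
cuff: 21 × 1.6 = 33.60 → 34.
collar: 38.5 × 1.6 = 61.60 → 62.
right front: 31 × 1.6 = 49.60 → 50.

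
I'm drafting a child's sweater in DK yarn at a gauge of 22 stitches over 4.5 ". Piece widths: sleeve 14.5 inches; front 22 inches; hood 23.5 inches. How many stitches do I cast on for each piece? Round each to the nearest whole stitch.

Rate = 22/4.5 = 4.889 sts per in.
sleeve: 14.5 × 4.889 = 70.89 → 71.
front: 22 × 4.889 = 107.56 → 108.
hood: 23.5 × 4.889 = 114.89 → 115.

sleeve 71; front 108; hood 115.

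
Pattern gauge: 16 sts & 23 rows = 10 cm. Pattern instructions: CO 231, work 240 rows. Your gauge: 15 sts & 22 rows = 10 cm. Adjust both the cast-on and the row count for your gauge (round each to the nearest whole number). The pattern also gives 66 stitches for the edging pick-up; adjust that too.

Cast on 217 stitches; work 230 rows; edging pick-up 62 stitches.

Stitches: 231 × 15/16 = 216.56 → 217.
Rows: 240 × 22/23 = 229.57 → 230.
edging pick-up: 66 × 15/16 = 61.88 → 62.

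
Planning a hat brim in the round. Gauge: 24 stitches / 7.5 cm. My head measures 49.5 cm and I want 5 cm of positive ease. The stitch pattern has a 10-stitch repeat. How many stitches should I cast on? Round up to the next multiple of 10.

Cast on 180 stitches.

Finished = 49.5 + 5 = 54.5 cm.
24 / 7.5 = 3.2 sts/cm.
54.5 × 3.2 = 174.40 sts.
Next multiple of 10: 180.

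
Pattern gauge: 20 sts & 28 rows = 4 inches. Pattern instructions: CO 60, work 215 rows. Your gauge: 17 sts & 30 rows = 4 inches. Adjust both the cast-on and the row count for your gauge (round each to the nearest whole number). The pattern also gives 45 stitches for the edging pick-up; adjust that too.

Stitches: 60 × 17/20 = 51.00 → 51.
Rows: 215 × 30/28 = 230.36 → 230.
edging pick-up: 45 × 17/20 = 38.25 → 38.

Cast on 51 stitches; work 230 rows; edging pick-up 38 stitches.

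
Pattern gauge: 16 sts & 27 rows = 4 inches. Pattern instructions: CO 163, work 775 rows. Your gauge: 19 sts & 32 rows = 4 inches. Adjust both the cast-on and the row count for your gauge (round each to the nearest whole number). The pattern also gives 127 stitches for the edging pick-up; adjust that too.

Cast on 194 stitches; work 919 rows; edging pick-up 151 stitches.

Stitches: 163 × 19/16 = 193.56 → 194.
Rows: 775 × 32/27 = 918.52 → 919.
edging pick-up: 127 × 19/16 = 150.81 → 151.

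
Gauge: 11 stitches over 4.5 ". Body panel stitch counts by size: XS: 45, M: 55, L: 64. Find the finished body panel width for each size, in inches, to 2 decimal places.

XS 18.41 inches; M 22.50 inches; L 26.18 inches.

11/4.5 = 2.444 sts per in.
XS: 45 / 2.444 = 18.409 → 18.41 in.
M: 55 / 2.444 = 22.500 → 22.50 in.
L: 64 / 2.444 = 26.182 → 26.18 in.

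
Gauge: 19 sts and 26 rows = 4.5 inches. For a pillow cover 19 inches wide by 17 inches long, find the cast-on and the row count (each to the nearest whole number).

Cast on 80 stitches and work 98 rows.

Stitch gauge = 19/4.5 = 4.222 sts/in; 19 × 4.222 = 80.22 → 80 sts.
Row gauge = 26/4.5 = 5.778 rows/in; 17 × 5.778 = 98.22 → 98 rows.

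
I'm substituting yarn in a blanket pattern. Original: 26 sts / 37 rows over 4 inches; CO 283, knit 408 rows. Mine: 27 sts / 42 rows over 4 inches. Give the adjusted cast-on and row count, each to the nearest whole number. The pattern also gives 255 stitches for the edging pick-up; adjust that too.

Stitches: 283 × 27/26 = 293.88 → 294.
Rows: 408 × 42/37 = 463.14 → 463.
edging pick-up: 255 × 27/26 = 264.81 → 265.

Cast on 294 stitches; work 463 rows; edging pick-up 265 stitches.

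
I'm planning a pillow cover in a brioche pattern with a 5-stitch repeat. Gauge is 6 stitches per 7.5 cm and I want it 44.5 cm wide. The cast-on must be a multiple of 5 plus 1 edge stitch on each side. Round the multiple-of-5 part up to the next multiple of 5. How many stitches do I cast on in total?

6 / 7.5 = 0.8 sts per cm.
44.5 × 0.8 = 35.60 sts.
Less 2 edge sts → 33.60 for the repeat.
Next multiple of 5: 35.
Add back 2 edge sts → 37.

37 stitches.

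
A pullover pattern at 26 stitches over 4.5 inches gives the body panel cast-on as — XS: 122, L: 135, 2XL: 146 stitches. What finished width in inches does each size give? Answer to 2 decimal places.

XS 21.12 inches; L 23.37 inches; 2XL 25.27 inches.

26/4.5 = 5.778 sts per in.
XS: 122 / 5.778 = 21.115 → 21.12 in.
L: 135 / 5.778 = 23.365 → 23.37 in.
2XL: 146 / 5.778 = 25.269 → 25.27 in.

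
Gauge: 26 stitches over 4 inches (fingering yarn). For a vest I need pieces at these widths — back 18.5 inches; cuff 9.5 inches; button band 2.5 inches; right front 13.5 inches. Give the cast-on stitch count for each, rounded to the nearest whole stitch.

back 120; cuff 62; button band 16; right front 88.

Rate = 26/4 = 6.5 sts per in.
back: 18.5 × 6.5 = 120.25 → 120.
cuff: 9.5 × 6.5 = 61.75 → 62.
button band: 2.5 × 6.5 = 16.25 → 16.
right front: 13.5 × 6.5 = 87.75 → 88.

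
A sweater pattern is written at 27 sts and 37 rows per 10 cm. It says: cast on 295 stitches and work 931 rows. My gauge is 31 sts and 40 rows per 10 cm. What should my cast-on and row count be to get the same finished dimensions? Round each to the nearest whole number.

Cast on 339 stitches; work 1006 rows.

Stitches: 295 × 31/27 = 338.70 → 339.
Rows: 931 × 40/37 = 1006.49 → 1006.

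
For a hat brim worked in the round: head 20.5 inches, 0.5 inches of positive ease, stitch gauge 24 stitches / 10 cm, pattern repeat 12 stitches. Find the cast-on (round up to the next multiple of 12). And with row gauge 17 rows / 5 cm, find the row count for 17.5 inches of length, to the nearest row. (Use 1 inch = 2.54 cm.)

Finished = 20.5 + 0.5 = 21 inches.
21 inches × 2.54 = 53.34 cm.
24/10 = 2.4 sts per cm; 53.34 × 2.4 = 128.02 sts.
Next multiple of 12 → 132.
17.5 inches = 44.45 cm; × 3.4 = 151.13 → 151 rows.

Cast on 132 stitches; work 151 rows.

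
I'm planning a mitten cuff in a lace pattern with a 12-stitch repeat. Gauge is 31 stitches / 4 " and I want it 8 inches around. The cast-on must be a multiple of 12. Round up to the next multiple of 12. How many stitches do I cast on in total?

31 / 4 = 7.75 sts per inch.
8 × 7.75 = 62.00 sts.
Next multiple of 12: 72.

72 stitches.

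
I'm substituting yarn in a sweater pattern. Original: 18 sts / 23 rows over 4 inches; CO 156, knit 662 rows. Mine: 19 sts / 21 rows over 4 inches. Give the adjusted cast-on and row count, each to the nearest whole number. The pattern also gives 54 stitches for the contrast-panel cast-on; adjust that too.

Stitches: 156 × 19/18 = 164.67 → 165.
Rows: 662 × 21/23 = 604.43 → 604.
contrast-panel cast-on: 54 × 19/18 = 57.00 → 57.

Cast on 165 stitches; work 604 rows; contrast-panel cast-on 57 stitches.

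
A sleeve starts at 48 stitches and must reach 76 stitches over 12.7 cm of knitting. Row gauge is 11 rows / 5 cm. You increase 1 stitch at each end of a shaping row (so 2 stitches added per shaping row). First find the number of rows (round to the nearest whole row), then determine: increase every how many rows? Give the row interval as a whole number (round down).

Rows = 12.7 × 2.2 = 27.9 → 28 rows.
Stitches to add: 28 → 14 shaping rows (at 2 st each).
28 / 14 = 2.00 → every 2 rows.

Increase every 2nd row.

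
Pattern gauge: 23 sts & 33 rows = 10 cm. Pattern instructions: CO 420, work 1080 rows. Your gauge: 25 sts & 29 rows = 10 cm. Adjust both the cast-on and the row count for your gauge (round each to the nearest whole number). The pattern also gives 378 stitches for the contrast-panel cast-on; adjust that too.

Cast on 457 stitches; work 949 rows; contrast-panel cast-on 411 stitches.

Stitches: 420 × 25/23 = 456.52 → 457.
Rows: 1080 × 29/33 = 949.09 → 949.
contrast-panel cast-on: 378 × 25/23 = 410.87 → 411.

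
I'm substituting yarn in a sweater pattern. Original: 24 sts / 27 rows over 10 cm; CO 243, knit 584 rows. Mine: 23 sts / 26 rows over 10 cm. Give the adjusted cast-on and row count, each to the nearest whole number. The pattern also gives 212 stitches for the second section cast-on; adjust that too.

Stitches: 243 × 23/24 = 232.88 → 233.
Rows: 584 × 26/27 = 562.37 → 562.
second section cast-on: 212 × 23/24 = 203.17 → 203.

Cast on 233 stitches; work 562 rows; second section cast-on 203 stitches.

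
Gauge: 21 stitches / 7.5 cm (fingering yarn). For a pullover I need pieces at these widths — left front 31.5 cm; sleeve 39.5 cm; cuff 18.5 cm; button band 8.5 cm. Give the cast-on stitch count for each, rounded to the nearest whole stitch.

left front 88; sleeve 111; cuff 52; button band 24.

Rate = 21/7.5 = 2.8 sts per cm.
left front: 31.5 × 2.8 = 88.20 → 88.
sleeve: 39.5 × 2.8 = 110.60 → 111.
cuff: 18.5 × 2.8 = 51.80 → 52.
button band: 8.5 × 2.8 = 23.80 → 24.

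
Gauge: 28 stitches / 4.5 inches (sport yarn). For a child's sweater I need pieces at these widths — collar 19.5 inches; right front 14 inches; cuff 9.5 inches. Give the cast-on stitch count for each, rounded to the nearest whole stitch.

Rate = 28/4.5 = 6.222 sts per in.
collar: 19.5 × 6.222 = 121.33 → 121.
right front: 14 × 6.222 = 87.11 → 87.
cuff: 9.5 × 6.222 = 59.11 → 59.

collar 121; right front 87; cuff 59.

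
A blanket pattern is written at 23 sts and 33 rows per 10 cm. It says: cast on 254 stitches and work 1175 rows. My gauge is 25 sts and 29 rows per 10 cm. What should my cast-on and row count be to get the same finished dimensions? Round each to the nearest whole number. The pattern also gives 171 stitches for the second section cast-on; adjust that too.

Cast on 276 stitches; work 1033 rows; second section cast-on 186 stitches.

Stitches: 254 × 25/23 = 276.09 → 276.
Rows: 1175 × 29/33 = 1032.58 → 1033.
second section cast-on: 171 × 25/23 = 185.87 → 186.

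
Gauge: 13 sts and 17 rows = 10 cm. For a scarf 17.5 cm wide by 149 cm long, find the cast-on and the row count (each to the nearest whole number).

Stitch gauge = 13/10 = 1.3 sts/cm; 17.5 × 1.3 = 22.75 → 23 sts.
Row gauge = 17/10 = 1.7 rows/cm; 149 × 1.7 = 253.30 → 253 rows.

Cast on 23 stitches and work 253 rows.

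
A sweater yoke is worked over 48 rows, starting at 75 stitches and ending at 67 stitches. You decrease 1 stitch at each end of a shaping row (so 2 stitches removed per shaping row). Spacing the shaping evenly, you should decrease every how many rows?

Stitches to remove: |67 − 75| = 8.
Shaping rows needed: 8 / 2 = 4.
48 rows / 4 = every 12 rows.

Decrease every 12th row.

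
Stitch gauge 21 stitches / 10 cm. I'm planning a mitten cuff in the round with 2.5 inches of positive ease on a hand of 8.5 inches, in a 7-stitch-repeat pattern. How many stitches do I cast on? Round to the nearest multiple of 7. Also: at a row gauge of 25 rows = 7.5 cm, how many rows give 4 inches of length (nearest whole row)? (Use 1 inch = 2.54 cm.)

Finished = 8.5 + 2.5 = 11 inches.
11 inches × 2.54 = 27.94 cm.
21/10 = 2.1 sts per cm; 27.94 × 2.1 = 58.67 sts.
Nearest multiple of 7 → 56.
4 inches = 10.16 cm; × 3.333 = 33.87 → 34 rows.

Cast on 56 stitches; work 34 rows.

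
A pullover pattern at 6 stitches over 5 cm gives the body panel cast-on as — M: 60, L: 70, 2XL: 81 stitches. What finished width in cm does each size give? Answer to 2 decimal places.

M 50.00 cm; L 58.33 cm; 2XL 67.50 cm.

6/5 = 1.2 sts per cm.
M: 60 / 1.2 = 50.000 → 50.00 cm.
L: 70 / 1.2 = 58.333 → 58.33 cm.
2XL: 81 / 1.2 = 67.500 → 67.50 cm.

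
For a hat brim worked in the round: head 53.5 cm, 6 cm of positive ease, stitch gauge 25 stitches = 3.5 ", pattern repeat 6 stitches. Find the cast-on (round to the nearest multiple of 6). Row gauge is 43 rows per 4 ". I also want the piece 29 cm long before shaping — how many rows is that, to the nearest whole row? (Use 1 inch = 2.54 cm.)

Cast on 168 stitches; work 123 rows.

Finished = 53.5 + 6 = 59.5 cm.
59.5 cm × 1/2.54 = 23.43 inches.
25/3.5 = 7.143 sts per in; 23.43 × 7.143 = 167.32 sts.
Nearest multiple of 6 → 168.
29 cm = 11.42 inches; × 10.75 = 122.74 → 123 rows.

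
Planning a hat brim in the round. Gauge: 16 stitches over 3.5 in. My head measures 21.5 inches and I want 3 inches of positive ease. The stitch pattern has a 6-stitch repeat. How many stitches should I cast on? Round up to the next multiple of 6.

CO 114 sts.

Finished = 21.5 + 3 = 24.5 inches.
16 / 3.5 = 4.571 sts/in.
24.5 × 4.571 = 112.00 sts.
Next multiple of 6: 114.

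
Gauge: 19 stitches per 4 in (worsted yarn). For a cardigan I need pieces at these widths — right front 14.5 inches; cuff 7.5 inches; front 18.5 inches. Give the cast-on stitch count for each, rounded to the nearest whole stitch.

Rate = 19/4 = 4.75 sts per in.
right front: 14.5 × 4.75 = 68.88 → 69.
cuff: 7.5 × 4.75 = 35.62 → 36.
front: 18.5 × 4.75 = 87.88 → 88.

right front 69; cuff 36; front 88.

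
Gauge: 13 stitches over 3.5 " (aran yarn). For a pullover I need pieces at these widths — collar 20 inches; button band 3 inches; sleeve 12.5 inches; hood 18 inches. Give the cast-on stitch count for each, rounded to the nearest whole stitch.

collar 74; button band 11; sleeve 46; hood 67.

Rate = 13/3.5 = 3.714 sts per in.
collar: 20 × 3.714 = 74.29 → 74.
button band: 3 × 3.714 = 11.14 → 11.
sleeve: 12.5 × 3.714 = 46.43 → 46.
hood: 18 × 3.714 = 66.86 → 67.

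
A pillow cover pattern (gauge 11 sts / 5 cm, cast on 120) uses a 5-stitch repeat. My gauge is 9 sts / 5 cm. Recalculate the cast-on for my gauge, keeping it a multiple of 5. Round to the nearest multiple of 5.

120 × 9 / 11 = 98.18.
Nearest multiple of 5: 100.

CO 100 sts.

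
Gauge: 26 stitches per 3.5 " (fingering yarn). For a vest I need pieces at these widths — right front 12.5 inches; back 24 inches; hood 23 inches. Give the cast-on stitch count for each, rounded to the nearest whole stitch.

Rate = 26/3.5 = 7.429 sts per in.
right front: 12.5 × 7.429 = 92.86 → 93.
back: 24 × 7.429 = 178.29 → 178.
hood: 23 × 7.429 = 170.86 → 171.

right front 93; back 178; hood 171.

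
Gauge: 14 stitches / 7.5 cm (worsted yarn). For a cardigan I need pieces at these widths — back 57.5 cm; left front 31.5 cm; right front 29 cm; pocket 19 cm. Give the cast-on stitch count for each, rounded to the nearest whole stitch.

Rate = 14/7.5 = 1.867 sts per cm.
back: 57.5 × 1.867 = 107.33 → 107.
left front: 31.5 × 1.867 = 58.80 → 59.
right front: 29 × 1.867 = 54.13 → 54.
pocket: 19 × 1.867 = 35.47 → 35.

back 107; left front 59; right front 54; pocket 35.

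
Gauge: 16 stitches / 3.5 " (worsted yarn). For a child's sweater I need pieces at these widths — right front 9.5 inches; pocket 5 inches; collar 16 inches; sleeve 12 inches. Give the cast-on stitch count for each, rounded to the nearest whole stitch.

Rate = 16/3.5 = 4.571 sts per in.
right front: 9.5 × 4.571 = 43.43 → 43.
pocket: 5 × 4.571 = 22.86 → 23.
collar: 16 × 4.571 = 73.14 → 73.
sleeve: 12 × 4.571 = 54.86 → 55.

right front 43; pocket 23; collar 73; sleeve 55.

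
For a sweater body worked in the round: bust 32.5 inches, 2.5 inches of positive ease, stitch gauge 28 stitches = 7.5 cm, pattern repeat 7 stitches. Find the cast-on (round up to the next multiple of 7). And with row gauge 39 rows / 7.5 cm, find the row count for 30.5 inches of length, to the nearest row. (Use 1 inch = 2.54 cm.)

Cast on 336 stitches; work 403 rows.

Finished = 32.5 + 2.5 = 35 inches.
35 inches × 2.54 = 88.90 cm.
28/7.5 = 3.733 sts per cm; 88.90 × 3.733 = 331.89 sts.
Next multiple of 7 → 336.
30.5 inches = 77.47 cm; × 5.2 = 402.84 → 403 rows.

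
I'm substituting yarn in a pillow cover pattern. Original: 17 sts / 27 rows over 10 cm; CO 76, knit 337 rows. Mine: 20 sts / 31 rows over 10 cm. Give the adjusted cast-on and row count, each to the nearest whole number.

Cast on 89 stitches; work 387 rows.

Stitches: 76 × 20/17 = 89.41 → 89.
Rows: 337 × 31/27 = 386.93 → 387.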